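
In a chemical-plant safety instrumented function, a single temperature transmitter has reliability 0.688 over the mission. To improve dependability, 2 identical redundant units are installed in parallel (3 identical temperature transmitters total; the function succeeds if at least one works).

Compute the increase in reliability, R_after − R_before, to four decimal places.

0.2816

R_before = 0.688
R_after = 1 − (1 − 0.688)^3 = 0.9696
ΔR = 0.9696 − 0.688 = 0.2816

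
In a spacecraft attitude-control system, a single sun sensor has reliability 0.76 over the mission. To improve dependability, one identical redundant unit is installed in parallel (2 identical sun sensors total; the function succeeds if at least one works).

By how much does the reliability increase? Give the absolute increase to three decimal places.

R_before = 0.76
R_after = 1 − (1 − 0.76)^2 = 0.942
ΔR = 0.942 − 0.76 = 0.182

0.182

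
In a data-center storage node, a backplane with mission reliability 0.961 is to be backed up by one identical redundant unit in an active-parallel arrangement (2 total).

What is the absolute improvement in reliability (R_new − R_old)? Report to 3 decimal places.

R_before = 0.961
R_after = 1 − (1 − 0.961)^2 = 0.998
ΔR = 0.998 − 0.961 = 0.037

0.037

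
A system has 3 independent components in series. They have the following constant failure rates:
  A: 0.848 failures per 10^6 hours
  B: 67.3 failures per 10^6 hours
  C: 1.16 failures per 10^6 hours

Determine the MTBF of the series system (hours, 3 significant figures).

14400

Series of exponential components: λ_sys = Σ λ_i
λ_sys = 0.000000848 + 0.0000673 + 0.00000116 = 6.9308e-05 /h
MTBF = 1 / λ_sys = 14400 h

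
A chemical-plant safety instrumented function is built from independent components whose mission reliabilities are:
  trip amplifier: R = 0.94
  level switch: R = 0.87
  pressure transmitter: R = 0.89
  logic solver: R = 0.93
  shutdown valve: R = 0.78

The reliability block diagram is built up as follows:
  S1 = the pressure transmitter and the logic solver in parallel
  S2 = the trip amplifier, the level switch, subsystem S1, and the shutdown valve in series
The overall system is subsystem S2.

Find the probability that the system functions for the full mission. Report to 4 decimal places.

0.6330

Parallel (pressure transmitter and logic solver): 1 − (1 − 0.890000)(1 − 0.930000) = 0.992300
Series (trip amplifier, level switch, [0.992300], and shutdown valve): 0.940000 × 0.870000 × 0.992300 × 0.780000 = 0.6330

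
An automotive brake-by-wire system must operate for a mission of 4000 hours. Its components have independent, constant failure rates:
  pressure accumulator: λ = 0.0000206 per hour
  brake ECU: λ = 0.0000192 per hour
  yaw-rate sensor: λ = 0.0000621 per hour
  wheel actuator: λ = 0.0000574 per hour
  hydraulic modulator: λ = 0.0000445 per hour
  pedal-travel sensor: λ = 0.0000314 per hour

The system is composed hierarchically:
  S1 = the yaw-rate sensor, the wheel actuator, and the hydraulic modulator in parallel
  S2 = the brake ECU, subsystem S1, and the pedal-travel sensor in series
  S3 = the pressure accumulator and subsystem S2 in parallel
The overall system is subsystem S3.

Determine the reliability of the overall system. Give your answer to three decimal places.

0.985

R(pressure accumulator) = exp(−0.0000206 × 4000) = 0.92090
R(brake ECU) = exp(−0.0000192 × 4000) = 0.92608
R(yaw-rate sensor) = exp(−0.0000621 × 4000) = 0.78005
R(wheel actuator) = exp(−0.0000574 × 4000) = 0.79485
R(hydraulic modulator) = exp(−0.0000445 × 4000) = 0.83694
R(pedal-travel sensor) = exp(−0.0000314 × 4000) = 0.88197
Parallel (yaw-rate sensor, wheel actuator, and hydraulic modulator): 1 − (1 − 0.78005)(1 − 0.79485)(1 − 0.83694) = 0.99264
Series (brake ECU, [0.99264], and pedal-travel sensor): 0.92608 × 0.99264 × 0.88197 = 0.81076
Parallel (pressure accumulator and [0.81076]): 1 − (1 − 0.92090)(1 − 0.81076) = 0.985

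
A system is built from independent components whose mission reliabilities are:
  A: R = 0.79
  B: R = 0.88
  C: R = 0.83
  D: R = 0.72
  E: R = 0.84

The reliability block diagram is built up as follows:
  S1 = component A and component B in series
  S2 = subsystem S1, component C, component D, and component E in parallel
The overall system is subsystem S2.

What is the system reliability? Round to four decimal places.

Series (A and B): 0.790000 × 0.880000 = 0.695200
Parallel ([0.695200], C, D, and E): 1 − (1 − 0.695200)(1 − 0.830000)(1 − 0.720000)(1 − 0.840000) = 0.9977

0.9977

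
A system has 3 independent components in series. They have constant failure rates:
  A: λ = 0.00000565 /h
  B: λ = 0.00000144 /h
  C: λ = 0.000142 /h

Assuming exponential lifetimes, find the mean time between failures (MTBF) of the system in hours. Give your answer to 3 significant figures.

6710

Series of exponential components: λ_sys = Σ λ_i
λ_sys = 0.00000565 + 0.00000144 + 0.000142 = 1.4909e-04 /h
MTBF = 1 / λ_sys = 6710 h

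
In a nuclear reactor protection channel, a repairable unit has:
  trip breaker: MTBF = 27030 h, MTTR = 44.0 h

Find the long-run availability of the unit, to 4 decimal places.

A(trip breaker) = MTBF/(MTBF+MTTR) = 27030/(27030+44.0) = 0.9984

0.9984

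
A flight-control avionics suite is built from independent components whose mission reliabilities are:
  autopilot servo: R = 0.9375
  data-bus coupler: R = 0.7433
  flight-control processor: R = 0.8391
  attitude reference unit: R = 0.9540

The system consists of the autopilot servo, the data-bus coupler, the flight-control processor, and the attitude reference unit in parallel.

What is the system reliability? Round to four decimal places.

Parallel (autopilot servo, data-bus coupler, flight-control processor, and attitude reference unit): 1 − (1 − 0.937500)(1 − 0.743300)(1 − 0.839100)(1 − 0.954000) = 0.9999

0.9999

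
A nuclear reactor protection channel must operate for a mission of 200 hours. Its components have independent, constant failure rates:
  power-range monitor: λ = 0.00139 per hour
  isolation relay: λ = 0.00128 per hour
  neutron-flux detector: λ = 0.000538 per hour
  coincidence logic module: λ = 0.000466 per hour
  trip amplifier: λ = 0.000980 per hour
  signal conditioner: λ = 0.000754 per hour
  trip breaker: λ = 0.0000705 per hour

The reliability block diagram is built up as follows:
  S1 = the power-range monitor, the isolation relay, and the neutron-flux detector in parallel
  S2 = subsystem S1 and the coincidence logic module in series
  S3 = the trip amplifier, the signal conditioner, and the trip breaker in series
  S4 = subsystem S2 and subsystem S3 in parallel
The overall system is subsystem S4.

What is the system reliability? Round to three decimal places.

0.971

R(power-range monitor) = exp(−0.00139 × 200) = 0.75730
R(isolation relay) = exp(−0.00128 × 200) = 0.77414
R(neutron-flux detector) = exp(−0.000538 × 200) = 0.89799
R(coincidence logic module) = exp(−0.000466 × 200) = 0.91101
R(trip amplifier) = exp(−0.000980 × 200) = 0.82201
R(signal conditioner) = exp(−0.000754 × 200) = 0.86002
R(trip breaker) = exp(−0.0000705 × 200) = 0.98600
Parallel (power-range monitor, isolation relay, and neutron-flux detector): 1 − (1 − 0.75730)(1 − 0.77414)(1 − 0.89799) = 0.99441
Series ([0.99441] and coincidence logic module): 0.99441 × 0.91101 = 0.90592
Series (trip amplifier, signal conditioner, and trip breaker): 0.82201 × 0.86002 × 0.98600 = 0.69705
Parallel ([0.90592] and [0.69705]): 1 − (1 − 0.90592)(1 − 0.69705) = 0.971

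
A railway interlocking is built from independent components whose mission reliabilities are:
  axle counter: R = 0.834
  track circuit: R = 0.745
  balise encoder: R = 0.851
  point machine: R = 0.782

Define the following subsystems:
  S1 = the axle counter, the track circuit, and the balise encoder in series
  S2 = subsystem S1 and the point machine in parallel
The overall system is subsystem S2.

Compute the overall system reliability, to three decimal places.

0.897

Series (axle counter, track circuit, and balise encoder): 0.83400 × 0.74500 × 0.85100 = 0.52875
Parallel ([0.52875] and point machine): 1 − (1 − 0.52875)(1 − 0.78200) = 0.897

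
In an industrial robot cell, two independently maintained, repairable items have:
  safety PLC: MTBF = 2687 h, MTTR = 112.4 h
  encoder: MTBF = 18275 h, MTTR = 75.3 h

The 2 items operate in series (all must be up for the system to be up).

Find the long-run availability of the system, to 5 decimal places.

A(safety PLC) = MTBF/(MTBF+MTTR) = 2687/(2687+112.4) = 0.959849
A(encoder) = MTBF/(MTBF+MTTR) = 18275/(18275+75.3) = 0.995897
Series availability: 0.959849 × 0.995897 = 0.95591

0.95591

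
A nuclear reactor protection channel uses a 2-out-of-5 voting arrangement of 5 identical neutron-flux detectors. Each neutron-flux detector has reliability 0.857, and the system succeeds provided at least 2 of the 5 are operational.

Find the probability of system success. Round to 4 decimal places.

0.9981

R = Σ_{i=2}^{5} C(5,i) p^i (1−p)^{5−i} with p = 0.857
C(5,2)·0.857^2·0.143^3 = 0.021477
C(5,3)·0.857^3·0.143^2 = 0.128711
C(5,4)·0.857^4·0.143^1 = 0.385682
C(5,5)·0.857^5·0.143^0 = 0.462279
Sum = 0.9981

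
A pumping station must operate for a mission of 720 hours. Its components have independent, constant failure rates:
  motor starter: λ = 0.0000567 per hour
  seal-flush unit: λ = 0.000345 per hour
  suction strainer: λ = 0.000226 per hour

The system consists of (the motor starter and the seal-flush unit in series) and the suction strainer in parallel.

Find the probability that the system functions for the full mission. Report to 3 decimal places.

0.962

R(motor starter) = exp(−0.0000567 × 720) = 0.96000
R(seal-flush unit) = exp(−0.000345 × 720) = 0.78005
R(suction strainer) = exp(−0.000226 × 720) = 0.84983
Series (motor starter and seal-flush unit): 0.96000 × 0.78005 = 0.74885
Parallel ([0.74885] and suction strainer): 1 − (1 − 0.74885)(1 − 0.84983) = 0.962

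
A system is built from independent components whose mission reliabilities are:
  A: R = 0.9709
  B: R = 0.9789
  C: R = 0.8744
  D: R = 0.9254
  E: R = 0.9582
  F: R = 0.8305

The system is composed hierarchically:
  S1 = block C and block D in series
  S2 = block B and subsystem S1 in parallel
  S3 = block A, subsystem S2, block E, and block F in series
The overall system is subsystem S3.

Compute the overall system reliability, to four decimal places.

0.7695

Series (C and D): 0.874400 × 0.925400 = 0.809170
Parallel (B and [0.809170]): 1 − (1 − 0.978900)(1 − 0.809170) = 0.995973
Series (A, [0.995973], E, and F): 0.970900 × 0.995973 × 0.958200 × 0.830500 = 0.7695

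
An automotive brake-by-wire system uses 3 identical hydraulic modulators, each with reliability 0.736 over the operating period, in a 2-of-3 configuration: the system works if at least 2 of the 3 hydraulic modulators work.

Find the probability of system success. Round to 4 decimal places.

R = Σ_{i=2}^{3} C(3,i) p^i (1−p)^{3−i} with p = 0.736
C(3,2)·0.736^2·0.264^1 = 0.429023
C(3,3)·0.736^3·0.264^0 = 0.398688
Sum = 0.8277

0.8277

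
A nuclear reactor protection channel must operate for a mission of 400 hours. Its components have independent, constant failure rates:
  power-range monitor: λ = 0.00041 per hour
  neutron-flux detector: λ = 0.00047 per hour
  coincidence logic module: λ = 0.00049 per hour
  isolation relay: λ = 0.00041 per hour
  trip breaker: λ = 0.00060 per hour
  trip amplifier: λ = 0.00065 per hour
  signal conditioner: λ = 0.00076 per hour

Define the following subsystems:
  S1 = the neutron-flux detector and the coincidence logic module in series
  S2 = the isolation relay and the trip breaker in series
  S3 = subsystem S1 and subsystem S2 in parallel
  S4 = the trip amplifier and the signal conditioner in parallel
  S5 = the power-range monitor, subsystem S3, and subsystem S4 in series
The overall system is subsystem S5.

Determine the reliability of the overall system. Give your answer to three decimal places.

R(power-range monitor) = exp(−0.00041 × 400) = 0.84874
R(neutron-flux detector) = exp(−0.00047 × 400) = 0.82861
R(coincidence logic module) = exp(−0.00049 × 400) = 0.82201
R(isolation relay) = exp(−0.00041 × 400) = 0.84874
R(trip breaker) = exp(−0.00060 × 400) = 0.78663
R(trip amplifier) = exp(−0.00065 × 400) = 0.77105
R(signal conditioner) = exp(−0.00076 × 400) = 0.73786
Series (neutron-flux detector and coincidence logic module): 0.82861 × 0.82201 = 0.68113
Series (isolation relay and trip breaker): 0.84874 × 0.78663 = 0.66764
Parallel ([0.68113] and [0.66764]): 1 − (1 − 0.68113)(1 − 0.66764) = 0.89402
Parallel (trip amplifier and signal conditioner): 1 − (1 − 0.77105)(1 − 0.73786) = 0.93998
Series (power-range monitor, [0.89402], and [0.93998]): 0.84874 × 0.89402 × 0.93998 = 0.713

0.713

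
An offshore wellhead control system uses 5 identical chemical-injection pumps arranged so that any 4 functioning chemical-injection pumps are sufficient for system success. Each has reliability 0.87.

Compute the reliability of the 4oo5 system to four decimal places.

0.8708

R = Σ_{i=4}^{5} C(5,i) p^i (1−p)^{5−i} with p = 0.87
C(5,4)·0.87^4·0.13^1 = 0.372383
C(5,5)·0.87^5·0.13^0 = 0.498421
Sum = 0.8708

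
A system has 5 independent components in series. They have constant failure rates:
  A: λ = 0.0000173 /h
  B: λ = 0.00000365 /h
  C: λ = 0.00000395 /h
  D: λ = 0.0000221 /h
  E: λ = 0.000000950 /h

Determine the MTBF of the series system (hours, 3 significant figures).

20900

Series of exponential components: λ_sys = Σ λ_i
λ_sys = 0.0000173 + 0.00000365 + 0.00000395 + 0.0000221 + 0.000000950 = 4.7950e-05 /h
MTBF = 1 / λ_sys = 20900 h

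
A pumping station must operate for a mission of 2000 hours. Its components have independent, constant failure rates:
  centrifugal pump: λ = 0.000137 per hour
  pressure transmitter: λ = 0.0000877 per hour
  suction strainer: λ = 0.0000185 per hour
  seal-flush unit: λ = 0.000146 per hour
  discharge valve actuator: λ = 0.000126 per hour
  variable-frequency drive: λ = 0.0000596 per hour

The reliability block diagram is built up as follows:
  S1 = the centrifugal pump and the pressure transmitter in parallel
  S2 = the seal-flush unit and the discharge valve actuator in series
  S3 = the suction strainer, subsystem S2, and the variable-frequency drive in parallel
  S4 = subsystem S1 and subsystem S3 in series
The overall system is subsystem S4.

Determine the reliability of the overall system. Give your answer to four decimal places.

0.9598

R(centrifugal pump) = exp(−0.000137 × 2000) = 0.760332
R(pressure transmitter) = exp(−0.0000877 × 2000) = 0.839121
R(suction strainer) = exp(−0.0000185 × 2000) = 0.963676
R(seal-flush unit) = exp(−0.000146 × 2000) = 0.746769
R(discharge valve actuator) = exp(−0.000126 × 2000) = 0.777245
R(variable-frequency drive) = exp(−0.0000596 × 2000) = 0.887630
Parallel (centrifugal pump and pressure transmitter): 1 − (1 − 0.760332)(1 − 0.839121) = 0.961442
Series (seal-flush unit and discharge valve actuator): 0.746769 × 0.777245 = 0.580422
Parallel (suction strainer, [0.580422], and variable-frequency drive): 1 − (1 − 0.963676)(1 − 0.580422)(1 − 0.887630) = 0.998287
Series ([0.961442] and [0.998287]): 0.961442 × 0.998287 = 0.9598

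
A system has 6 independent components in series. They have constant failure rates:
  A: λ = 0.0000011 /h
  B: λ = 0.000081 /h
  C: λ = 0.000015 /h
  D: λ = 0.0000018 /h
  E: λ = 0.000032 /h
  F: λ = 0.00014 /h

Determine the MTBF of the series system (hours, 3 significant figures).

Series of exponential components: λ_sys = Σ λ_i
λ_sys = 0.0000011 + 0.000081 + 0.000015 + 0.0000018 + 0.000032 + 0.00014 = 2.7090e-04 /h
MTBF = 1 / λ_sys = 3690 h

3690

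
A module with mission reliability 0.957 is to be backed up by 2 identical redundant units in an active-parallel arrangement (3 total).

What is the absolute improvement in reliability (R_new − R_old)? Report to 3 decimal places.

0.043

R_before = 0.957
R_after = 1 − (1 − 0.957)^3 = 1.000
ΔR = 1.000 − 0.957 = 0.043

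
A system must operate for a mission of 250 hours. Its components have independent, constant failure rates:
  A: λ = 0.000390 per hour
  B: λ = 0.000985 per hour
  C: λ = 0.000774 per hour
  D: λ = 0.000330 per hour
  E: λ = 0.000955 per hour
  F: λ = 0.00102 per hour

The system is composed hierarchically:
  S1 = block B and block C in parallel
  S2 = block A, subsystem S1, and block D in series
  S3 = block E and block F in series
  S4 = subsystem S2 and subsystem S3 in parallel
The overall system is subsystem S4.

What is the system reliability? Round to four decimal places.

R(A) = exp(−0.000390 × 250) = 0.907102
R(B) = exp(−0.000985 × 250) = 0.781727
R(C) = exp(−0.000774 × 250) = 0.824070
R(D) = exp(−0.000330 × 250) = 0.920811
R(E) = exp(−0.000955 × 250) = 0.787612
R(F) = exp(−0.00102 × 250) = 0.774916
Parallel (B and C): 1 − (1 − 0.781727)(1 − 0.824070) = 0.961599
Series (A, [0.961599], and D): 0.907102 × 0.961599 × 0.920811 = 0.803194
Series (E and F): 0.787612 × 0.774916 = 0.610333
Parallel ([0.803194] and [0.610333]): 1 − (1 − 0.803194)(1 − 0.610333) = 0.9233

0.9233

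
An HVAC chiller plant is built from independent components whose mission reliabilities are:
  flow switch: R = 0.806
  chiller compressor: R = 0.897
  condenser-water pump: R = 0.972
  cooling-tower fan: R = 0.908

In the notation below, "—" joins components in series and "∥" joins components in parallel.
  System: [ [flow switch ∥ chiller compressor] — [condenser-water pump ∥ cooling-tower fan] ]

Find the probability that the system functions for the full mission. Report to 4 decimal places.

Parallel (flow switch and chiller compressor): 1 − (1 − 0.806000)(1 − 0.897000) = 0.980018
Parallel (condenser-water pump and cooling-tower fan): 1 − (1 − 0.972000)(1 − 0.908000) = 0.997424
Series ([0.980018] and [0.997424]): 0.980018 × 0.997424 = 0.9775

0.9775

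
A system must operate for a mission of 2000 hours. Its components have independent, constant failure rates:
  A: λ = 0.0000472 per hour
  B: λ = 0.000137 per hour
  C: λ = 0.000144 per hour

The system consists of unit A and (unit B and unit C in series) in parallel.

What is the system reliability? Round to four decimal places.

R(A) = exp(−0.0000472 × 2000) = 0.909919
R(B) = exp(−0.000137 × 2000) = 0.760332
R(C) = exp(−0.000144 × 2000) = 0.749762
Series (B and C): 0.760332 × 0.749762 = 0.570068
Parallel (A and [0.570068]): 1 − (1 − 0.909919)(1 − 0.570068) = 0.9613

0.9613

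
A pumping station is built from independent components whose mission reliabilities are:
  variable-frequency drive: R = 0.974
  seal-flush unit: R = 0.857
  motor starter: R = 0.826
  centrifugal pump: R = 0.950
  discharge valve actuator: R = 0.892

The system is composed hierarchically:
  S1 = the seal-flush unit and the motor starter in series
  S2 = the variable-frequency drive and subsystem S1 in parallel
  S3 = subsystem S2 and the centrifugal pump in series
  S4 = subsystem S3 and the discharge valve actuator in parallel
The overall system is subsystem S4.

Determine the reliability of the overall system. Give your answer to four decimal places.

0.9938

Series (seal-flush unit and motor starter): 0.857000 × 0.826000 = 0.707882
Parallel (variable-frequency drive and [0.707882]): 1 − (1 − 0.974000)(1 − 0.707882) = 0.992405
Series ([0.992405] and centrifugal pump): 0.992405 × 0.950000 = 0.942785
Parallel ([0.942785] and discharge valve actuator): 1 − (1 − 0.942785)(1 − 0.892000) = 0.9938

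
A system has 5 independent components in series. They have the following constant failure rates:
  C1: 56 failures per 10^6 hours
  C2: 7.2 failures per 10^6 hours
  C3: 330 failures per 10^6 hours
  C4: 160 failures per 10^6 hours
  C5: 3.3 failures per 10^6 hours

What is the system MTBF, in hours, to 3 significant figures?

1800

Series of exponential components: λ_sys = Σ λ_i
λ_sys = 0.000056 + 0.0000072 + 0.00033 + 0.00016 + 0.0000033 = 5.5650e-04 /h
MTBF = 1 / λ_sys = 1800 h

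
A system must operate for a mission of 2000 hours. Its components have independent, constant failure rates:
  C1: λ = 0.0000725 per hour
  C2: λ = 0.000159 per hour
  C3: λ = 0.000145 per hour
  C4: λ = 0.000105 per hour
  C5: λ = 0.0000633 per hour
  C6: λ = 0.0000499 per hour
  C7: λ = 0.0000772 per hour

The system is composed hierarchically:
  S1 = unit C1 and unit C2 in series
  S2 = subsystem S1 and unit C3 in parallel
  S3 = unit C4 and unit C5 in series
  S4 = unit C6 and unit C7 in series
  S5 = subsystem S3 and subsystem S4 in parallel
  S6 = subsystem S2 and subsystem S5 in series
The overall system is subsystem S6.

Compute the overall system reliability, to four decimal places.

0.8485

R(C1) = exp(−0.0000725 × 2000) = 0.865022
R(C2) = exp(−0.000159 × 2000) = 0.727603
R(C3) = exp(−0.000145 × 2000) = 0.748264
R(C4) = exp(−0.000105 × 2000) = 0.810584
R(C5) = exp(−0.0000633 × 2000) = 0.881086
R(C6) = exp(−0.0000499 × 2000) = 0.905018
R(C7) = exp(−0.0000772 × 2000) = 0.856929
Series (C1 and C2): 0.865022 × 0.727603 = 0.629393
Parallel ([0.629393] and C3): 1 − (1 − 0.629393)(1 − 0.748264) = 0.906705
Series (C4 and C5): 0.810584 × 0.881086 = 0.714194
Series (C6 and C7): 0.905018 × 0.856929 = 0.775536
Parallel ([0.714194] and [0.775536]): 1 − (1 − 0.714194)(1 − 0.775536) = 0.935847
Series ([0.906705] and [0.935847]): 0.906705 × 0.935847 = 0.8485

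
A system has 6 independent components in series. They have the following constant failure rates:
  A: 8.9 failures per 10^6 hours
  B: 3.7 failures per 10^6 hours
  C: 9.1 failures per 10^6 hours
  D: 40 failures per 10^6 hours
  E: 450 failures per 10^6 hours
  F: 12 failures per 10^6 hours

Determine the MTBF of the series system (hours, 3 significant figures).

1910

Series of exponential components: λ_sys = Σ λ_i
λ_sys = 0.0000089 + 0.0000037 + 0.0000091 + 0.000040 + 0.00045 + 0.000012 = 5.2370e-04 /h
MTBF = 1 / λ_sys = 1910 h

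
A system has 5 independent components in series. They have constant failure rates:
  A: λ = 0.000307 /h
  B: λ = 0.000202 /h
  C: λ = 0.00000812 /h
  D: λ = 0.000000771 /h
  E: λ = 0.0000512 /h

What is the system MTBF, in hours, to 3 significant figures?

Series of exponential components: λ_sys = Σ λ_i
λ_sys = 0.000307 + 0.000202 + 0.00000812 + 0.000000771 + 0.0000512 = 5.6909e-04 /h
MTBF = 1 / λ_sys = 1760 h

1760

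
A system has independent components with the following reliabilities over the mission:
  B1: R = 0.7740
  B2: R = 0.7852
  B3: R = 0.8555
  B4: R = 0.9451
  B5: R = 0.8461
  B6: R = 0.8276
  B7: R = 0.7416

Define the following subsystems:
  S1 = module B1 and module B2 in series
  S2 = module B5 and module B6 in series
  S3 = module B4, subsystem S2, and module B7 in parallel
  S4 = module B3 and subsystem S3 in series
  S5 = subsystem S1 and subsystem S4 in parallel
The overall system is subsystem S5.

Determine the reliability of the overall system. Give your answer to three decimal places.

Series (B1 and B2): 0.77400 × 0.78520 = 0.60774
Series (B5 and B6): 0.84610 × 0.82760 = 0.70023
Parallel (B4, [0.70023], and B7): 1 − (1 − 0.94510)(1 − 0.70023)(1 − 0.74160) = 0.99575
Series (B3 and [0.99575]): 0.85550 × 0.99575 = 0.85186
Parallel ([0.60774] and [0.85186]): 1 − (1 − 0.60774)(1 − 0.85186) = 0.942

0.942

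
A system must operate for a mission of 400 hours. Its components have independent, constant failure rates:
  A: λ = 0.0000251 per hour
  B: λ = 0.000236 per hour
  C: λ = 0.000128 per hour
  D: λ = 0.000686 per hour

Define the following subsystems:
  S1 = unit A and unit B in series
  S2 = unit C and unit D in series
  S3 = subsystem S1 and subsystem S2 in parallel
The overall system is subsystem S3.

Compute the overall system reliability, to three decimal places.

R(A) = exp(−0.0000251 × 400) = 0.99001
R(B) = exp(−0.000236 × 400) = 0.90992
R(C) = exp(−0.000128 × 400) = 0.95009
R(D) = exp(−0.000686 × 400) = 0.76003
Series (A and B): 0.99001 × 0.90992 = 0.90083
Series (C and D): 0.95009 × 0.76003 = 0.72210
Parallel ([0.90083] and [0.72210]): 1 − (1 − 0.90083)(1 − 0.72210) = 0.972

0.972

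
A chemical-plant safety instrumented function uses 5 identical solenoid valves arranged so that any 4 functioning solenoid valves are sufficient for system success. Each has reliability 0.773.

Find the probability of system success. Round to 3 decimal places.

0.681

R = Σ_{i=4}^{5} C(5,i) p^i (1−p)^{5−i} with p = 0.773
C(5,4)·0.773^4·0.227^1 = 0.40524
C(5,5)·0.773^5·0.227^0 = 0.27599
Sum = 0.681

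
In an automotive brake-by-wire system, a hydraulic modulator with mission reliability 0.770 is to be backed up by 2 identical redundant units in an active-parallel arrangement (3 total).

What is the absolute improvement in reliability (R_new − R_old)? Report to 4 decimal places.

R_before = 0.770
R_after = 1 − (1 − 0.770)^3 = 0.9878
ΔR = 0.9878 − 0.770 = 0.2178

0.2178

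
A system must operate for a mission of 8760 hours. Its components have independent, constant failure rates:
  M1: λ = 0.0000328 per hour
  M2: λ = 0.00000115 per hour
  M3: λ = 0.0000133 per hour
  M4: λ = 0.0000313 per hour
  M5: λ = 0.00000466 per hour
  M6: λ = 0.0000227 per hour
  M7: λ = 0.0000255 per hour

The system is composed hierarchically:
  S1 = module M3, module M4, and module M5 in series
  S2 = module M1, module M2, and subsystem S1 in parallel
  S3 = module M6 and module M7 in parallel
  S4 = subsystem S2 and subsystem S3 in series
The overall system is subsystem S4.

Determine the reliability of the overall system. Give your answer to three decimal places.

0.963

R(M1) = exp(−0.0000328 × 8760) = 0.75027
R(M2) = exp(−0.00000115 × 8760) = 0.98998
R(M3) = exp(−0.0000133 × 8760) = 0.89002
R(M4) = exp(−0.0000313 × 8760) = 0.76019
R(M5) = exp(−0.00000466 × 8760) = 0.96000
R(M6) = exp(−0.0000227 × 8760) = 0.81967
R(M7) = exp(−0.0000255 × 8760) = 0.79981
Series (M3, M4, and M5): 0.89002 × 0.76019 × 0.96000 = 0.64952
Parallel (M1, M2, and [0.64952]): 1 − (1 − 0.75027)(1 − 0.98998)(1 − 0.64952) = 0.99912
Parallel (M6 and M7): 1 − (1 − 0.81967)(1 − 0.79981) = 0.96390
Series ([0.99912] and [0.96390]): 0.99912 × 0.96390 = 0.963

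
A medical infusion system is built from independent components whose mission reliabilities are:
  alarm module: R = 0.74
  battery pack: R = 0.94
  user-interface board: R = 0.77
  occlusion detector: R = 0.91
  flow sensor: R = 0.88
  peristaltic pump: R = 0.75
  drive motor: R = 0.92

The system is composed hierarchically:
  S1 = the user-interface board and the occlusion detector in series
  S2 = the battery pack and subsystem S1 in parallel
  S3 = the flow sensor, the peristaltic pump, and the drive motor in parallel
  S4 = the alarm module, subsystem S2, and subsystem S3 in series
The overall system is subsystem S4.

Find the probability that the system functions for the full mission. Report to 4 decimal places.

0.7250

Series (user-interface board and occlusion detector): 0.770000 × 0.910000 = 0.700700
Parallel (battery pack and [0.700700]): 1 − (1 − 0.940000)(1 − 0.700700) = 0.982042
Parallel (flow sensor, peristaltic pump, and drive motor): 1 − (1 − 0.880000)(1 − 0.750000)(1 − 0.920000) = 0.997600
Series (alarm module, [0.982042], and [0.997600]): 0.740000 × 0.982042 × 0.997600 = 0.7250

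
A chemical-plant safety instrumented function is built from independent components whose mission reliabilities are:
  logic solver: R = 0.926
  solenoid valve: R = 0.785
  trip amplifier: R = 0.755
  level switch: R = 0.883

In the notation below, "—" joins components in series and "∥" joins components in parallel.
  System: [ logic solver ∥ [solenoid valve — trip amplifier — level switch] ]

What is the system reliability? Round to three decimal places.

Series (solenoid valve, trip amplifier, and level switch): 0.78500 × 0.75500 × 0.88300 = 0.52333
Parallel (logic solver and [0.52333]): 1 − (1 − 0.92600)(1 − 0.52333) = 0.965

0.965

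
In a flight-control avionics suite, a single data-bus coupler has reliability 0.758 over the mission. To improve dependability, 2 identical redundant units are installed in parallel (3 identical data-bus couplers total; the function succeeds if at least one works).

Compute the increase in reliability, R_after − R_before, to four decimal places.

R_before = 0.758
R_after = 1 − (1 − 0.758)^3 = 0.9858
ΔR = 0.9858 − 0.758 = 0.2278

0.2278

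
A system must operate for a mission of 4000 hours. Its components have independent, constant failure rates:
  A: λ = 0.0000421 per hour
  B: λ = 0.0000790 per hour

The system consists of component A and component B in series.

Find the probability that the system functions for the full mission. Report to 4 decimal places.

0.6161

R(A) = exp(−0.0000421 × 4000) = 0.845016
R(B) = exp(−0.0000790 × 4000) = 0.729059
Series (A and B): 0.845016 × 0.729059 = 0.6161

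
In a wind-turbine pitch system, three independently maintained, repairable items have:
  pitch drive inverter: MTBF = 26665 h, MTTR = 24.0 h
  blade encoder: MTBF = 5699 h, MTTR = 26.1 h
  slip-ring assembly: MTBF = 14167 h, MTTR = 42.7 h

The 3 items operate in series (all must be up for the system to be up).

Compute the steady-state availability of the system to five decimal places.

0.99156

A(pitch drive inverter) = MTBF/(MTBF+MTTR) = 26665/(26665+24.0) = 0.999101
A(blade encoder) = MTBF/(MTBF+MTTR) = 5699/(5699+26.1) = 0.995441
A(slip-ring assembly) = MTBF/(MTBF+MTTR) = 14167/(14167+42.7) = 0.996995
Series availability: 0.999101 × 0.995441 × 0.996995 = 0.99156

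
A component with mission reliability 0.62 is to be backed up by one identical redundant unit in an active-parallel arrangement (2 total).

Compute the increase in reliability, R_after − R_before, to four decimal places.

R_before = 0.62
R_after = 1 − (1 − 0.62)^2 = 0.8556
ΔR = 0.8556 − 0.62 = 0.2356

0.2356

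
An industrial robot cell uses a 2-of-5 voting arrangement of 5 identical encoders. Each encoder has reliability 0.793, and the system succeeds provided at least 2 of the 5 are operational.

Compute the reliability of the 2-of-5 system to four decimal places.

R = Σ_{i=2}^{5} C(5,i) p^i (1−p)^{5−i} with p = 0.793
C(5,2)·0.793^2·0.207^3 = 0.055777
C(5,3)·0.793^3·0.207^2 = 0.213678
C(5,4)·0.793^4·0.207^1 = 0.409292
C(5,5)·0.793^5·0.207^0 = 0.313593
Sum = 0.9923

0.9923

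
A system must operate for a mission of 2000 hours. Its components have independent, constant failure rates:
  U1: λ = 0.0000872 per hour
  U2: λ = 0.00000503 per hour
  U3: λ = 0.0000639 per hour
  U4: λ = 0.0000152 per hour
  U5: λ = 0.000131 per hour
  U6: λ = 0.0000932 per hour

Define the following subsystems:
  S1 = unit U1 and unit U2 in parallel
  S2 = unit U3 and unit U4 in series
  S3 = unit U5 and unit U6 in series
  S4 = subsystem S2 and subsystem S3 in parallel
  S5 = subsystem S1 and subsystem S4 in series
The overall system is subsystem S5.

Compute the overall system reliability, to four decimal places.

R(U1) = exp(−0.0000872 × 2000) = 0.839961
R(U2) = exp(−0.00000503 × 2000) = 0.989990
R(U3) = exp(−0.0000639 × 2000) = 0.880029
R(U4) = exp(−0.0000152 × 2000) = 0.970057
R(U5) = exp(−0.000131 × 2000) = 0.769511
R(U6) = exp(−0.0000932 × 2000) = 0.829942
Parallel (U1 and U2): 1 − (1 − 0.839961)(1 − 0.989990) = 0.998398
Series (U3 and U4): 0.880029 × 0.970057 = 0.853678
Series (U5 and U6): 0.769511 × 0.829942 = 0.638649
Parallel ([0.853678] and [0.638649]): 1 − (1 − 0.853678)(1 − 0.638649) = 0.947126
Series ([0.998398] and [0.947126]): 0.998398 × 0.947126 = 0.9456

0.9456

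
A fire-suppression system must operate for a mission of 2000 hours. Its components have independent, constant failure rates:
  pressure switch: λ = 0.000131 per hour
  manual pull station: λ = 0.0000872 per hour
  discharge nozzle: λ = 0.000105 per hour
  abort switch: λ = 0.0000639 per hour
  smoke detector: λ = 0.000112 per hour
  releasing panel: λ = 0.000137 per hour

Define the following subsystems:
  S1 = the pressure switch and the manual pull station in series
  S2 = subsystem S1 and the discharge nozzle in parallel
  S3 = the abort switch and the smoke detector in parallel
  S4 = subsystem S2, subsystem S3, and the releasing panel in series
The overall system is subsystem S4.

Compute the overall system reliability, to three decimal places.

R(pressure switch) = exp(−0.000131 × 2000) = 0.76951
R(manual pull station) = exp(−0.0000872 × 2000) = 0.83996
R(discharge nozzle) = exp(−0.000105 × 2000) = 0.81058
R(abort switch) = exp(−0.0000639 × 2000) = 0.88003
R(smoke detector) = exp(−0.000112 × 2000) = 0.79932
R(releasing panel) = exp(−0.000137 × 2000) = 0.76033
Series (pressure switch and manual pull station): 0.76951 × 0.83996 = 0.64636
Parallel ([0.64636] and discharge nozzle): 1 − (1 − 0.64636)(1 − 0.81058) = 0.93301
Parallel (abort switch and smoke detector): 1 − (1 − 0.88003)(1 − 0.79932) = 0.97592
Series ([0.93301], [0.97592], and releasing panel): 0.93301 × 0.97592 × 0.76033 = 0.692

0.692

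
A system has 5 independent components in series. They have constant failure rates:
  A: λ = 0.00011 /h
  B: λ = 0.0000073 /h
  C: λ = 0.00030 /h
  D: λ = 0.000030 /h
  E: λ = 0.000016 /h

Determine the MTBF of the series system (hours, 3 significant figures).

2160

Series of exponential components: λ_sys = Σ λ_i
λ_sys = 0.00011 + 0.0000073 + 0.00030 + 0.000030 + 0.000016 = 4.6330e-04 /h
MTBF = 1 / λ_sys = 2160 h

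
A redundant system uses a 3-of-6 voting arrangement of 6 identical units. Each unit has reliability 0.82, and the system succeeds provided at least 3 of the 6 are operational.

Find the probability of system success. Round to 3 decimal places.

0.988

R = Σ_{i=3}^{6} C(6,i) p^i (1−p)^{6−i} with p = 0.82
C(6,3)·0.82^3·0.18^3 = 0.06431
C(6,4)·0.82^4·0.18^2 = 0.21973
C(6,5)·0.82^5·0.18^1 = 0.40040
C(6,6)·0.82^6·0.18^0 = 0.30401
Sum = 0.988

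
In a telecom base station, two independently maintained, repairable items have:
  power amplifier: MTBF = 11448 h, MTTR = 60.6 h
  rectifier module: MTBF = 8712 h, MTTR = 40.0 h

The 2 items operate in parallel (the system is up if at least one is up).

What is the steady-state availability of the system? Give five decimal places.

0.99998

A(power amplifier) = MTBF/(MTBF+MTTR) = 11448/(11448+60.6) = 0.994734
A(rectifier module) = MTBF/(MTBF+MTTR) = 8712/(8712+40.0) = 0.995430
Parallel availability: 1 − (1 − 0.994734)(1 − 0.995430) = 0.99998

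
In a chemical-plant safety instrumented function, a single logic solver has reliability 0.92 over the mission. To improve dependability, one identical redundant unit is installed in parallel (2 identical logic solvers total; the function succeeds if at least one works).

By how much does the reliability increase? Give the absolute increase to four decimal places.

R_before = 0.92
R_after = 1 − (1 − 0.92)^2 = 0.9936
ΔR = 0.9936 − 0.92 = 0.0736

0.0736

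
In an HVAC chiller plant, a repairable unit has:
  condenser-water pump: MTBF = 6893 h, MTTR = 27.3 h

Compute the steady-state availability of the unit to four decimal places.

A(condenser-water pump) = MTBF/(MTBF+MTTR) = 6893/(6893+27.3) = 0.9961

0.9961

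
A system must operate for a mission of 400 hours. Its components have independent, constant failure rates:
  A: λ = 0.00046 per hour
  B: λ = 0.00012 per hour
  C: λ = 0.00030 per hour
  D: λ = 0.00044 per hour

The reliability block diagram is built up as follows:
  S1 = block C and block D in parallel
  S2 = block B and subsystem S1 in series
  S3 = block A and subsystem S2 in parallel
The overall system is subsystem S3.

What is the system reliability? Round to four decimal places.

R(A) = exp(−0.00046 × 400) = 0.831936
R(B) = exp(−0.00012 × 400) = 0.953134
R(C) = exp(−0.00030 × 400) = 0.886920
R(D) = exp(−0.00044 × 400) = 0.838618
Parallel (C and D): 1 − (1 − 0.886920)(1 − 0.838618) = 0.981751
Series (B and [0.981751]): 0.953134 × 0.981751 = 0.935740
Parallel (A and [0.935740]): 1 − (1 − 0.831936)(1 − 0.935740) = 0.9892

0.9892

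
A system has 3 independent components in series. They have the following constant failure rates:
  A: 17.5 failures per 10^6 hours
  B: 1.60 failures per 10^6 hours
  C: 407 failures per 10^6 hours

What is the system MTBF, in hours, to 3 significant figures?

Series of exponential components: λ_sys = Σ λ_i
λ_sys = 0.0000175 + 0.00000160 + 0.000407 = 4.2610e-04 /h
MTBF = 1 / λ_sys = 2350 h

2350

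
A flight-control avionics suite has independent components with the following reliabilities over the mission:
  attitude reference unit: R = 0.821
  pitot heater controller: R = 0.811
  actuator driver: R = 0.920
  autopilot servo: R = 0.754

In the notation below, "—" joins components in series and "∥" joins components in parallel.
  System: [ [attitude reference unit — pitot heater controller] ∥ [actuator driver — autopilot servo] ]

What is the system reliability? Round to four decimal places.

0.8976

Series (attitude reference unit and pitot heater controller): 0.821000 × 0.811000 = 0.665831
Series (actuator driver and autopilot servo): 0.920000 × 0.754000 = 0.693680
Parallel ([0.665831] and [0.693680]): 1 − (1 − 0.665831)(1 − 0.693680) = 0.8976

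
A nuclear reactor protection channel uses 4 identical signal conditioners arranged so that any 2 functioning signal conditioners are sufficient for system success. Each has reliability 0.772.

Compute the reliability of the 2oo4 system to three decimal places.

0.961

R = Σ_{i=2}^{4} C(4,i) p^i (1−p)^{4−i} with p = 0.772
C(4,2)·0.772^2·0.228^2 = 0.18589
C(4,3)·0.772^3·0.228^1 = 0.41961
C(4,4)·0.772^4·0.228^0 = 0.35520
Sum = 0.961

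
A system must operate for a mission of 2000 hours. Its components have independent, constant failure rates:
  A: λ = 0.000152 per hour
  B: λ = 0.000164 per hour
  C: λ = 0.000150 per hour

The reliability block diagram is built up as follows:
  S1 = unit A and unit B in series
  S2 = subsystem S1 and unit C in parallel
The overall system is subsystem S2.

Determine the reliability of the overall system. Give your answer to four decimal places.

R(A) = exp(−0.000152 × 2000) = 0.737861
R(B) = exp(−0.000164 × 2000) = 0.720363
R(C) = exp(−0.000150 × 2000) = 0.740818
Series (A and B): 0.737861 × 0.720363 = 0.531528
Parallel ([0.531528] and C): 1 − (1 − 0.531528)(1 − 0.740818) = 0.8786

0.8786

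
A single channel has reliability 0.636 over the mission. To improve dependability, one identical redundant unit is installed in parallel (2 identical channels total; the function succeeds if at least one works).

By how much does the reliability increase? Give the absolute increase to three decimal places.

0.232

R_before = 0.636
R_after = 1 − (1 − 0.636)^2 = 0.868
ΔR = 0.868 − 0.636 = 0.232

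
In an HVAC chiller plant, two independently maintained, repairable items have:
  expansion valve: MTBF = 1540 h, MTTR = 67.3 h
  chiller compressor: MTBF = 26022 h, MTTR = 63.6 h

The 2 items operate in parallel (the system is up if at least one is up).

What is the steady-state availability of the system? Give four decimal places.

0.9999

A(expansion valve) = MTBF/(MTBF+MTTR) = 1540/(1540+67.3) = 0.958129
A(chiller compressor) = MTBF/(MTBF+MTTR) = 26022/(26022+63.6) = 0.997562
Parallel availability: 1 − (1 − 0.958129)(1 − 0.997562) = 0.9999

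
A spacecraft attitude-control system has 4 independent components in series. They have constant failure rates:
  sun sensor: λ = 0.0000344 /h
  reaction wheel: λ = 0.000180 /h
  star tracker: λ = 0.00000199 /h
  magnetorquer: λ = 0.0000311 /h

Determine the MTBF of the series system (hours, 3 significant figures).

Series of exponential components: λ_sys = Σ λ_i
λ_sys = 0.0000344 + 0.000180 + 0.00000199 + 0.0000311 = 2.4749e-04 /h
MTBF = 1 / λ_sys = 4040 h

4040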